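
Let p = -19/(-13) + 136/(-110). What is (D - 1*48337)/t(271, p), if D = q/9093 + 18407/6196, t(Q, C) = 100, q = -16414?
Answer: -2723251927129/5634022800 ≈ -483.36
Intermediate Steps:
p = 161/715 (p = -19*(-1/13) + 136*(-1/110) = 19/13 - 68/55 = 161/715 ≈ 0.22517)
D = 65673707/56340228 (D = -16414/9093 + 18407/6196 = 65673707/56340228 ≈ 1.1657)
(D - 1*48337)/t(271, p) = (65673707/56340228 - 1*48337)/100 = (65673707/56340228 - 48337)*(1/100) = -2723251927129/56340228*1/100 = -2723251927129/5634022800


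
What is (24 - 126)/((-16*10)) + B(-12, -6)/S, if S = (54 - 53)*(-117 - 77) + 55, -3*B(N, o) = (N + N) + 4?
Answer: 19667/33360 ≈ 0.58954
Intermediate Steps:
B(N, o) = -4/3 - 2*N/3 (B(N, o) = -((N + N) + 4)/3 = -(2*N + 4)/3 = -(4 + 2*N)/3 = -4/3 - 2*N/3)
S = -139 (S = 1*(-194) + 55 = -194 + 55 = -139)
(24 - 126)/((-16*10)) + B(-12, -6)/S = (24 - 126)/((-16*10)) + (-4/3 - 2/3*(-12))/(-139) = -102/(-160) + (-4/3 + 8)*(-1/139) = -102*(-1/160) + (20/3)*(-1/139) = 51/80 - 20/417 = 19667/33360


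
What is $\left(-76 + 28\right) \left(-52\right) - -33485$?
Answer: $35981$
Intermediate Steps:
$\left(-76 + 28\right) \left(-52\right) - -33485 = \left(-48\right) \left(-52\right) + 33485 = 2496 + 33485 = 35981$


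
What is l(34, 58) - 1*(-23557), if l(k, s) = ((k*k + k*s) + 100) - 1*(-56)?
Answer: 26841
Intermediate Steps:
l(k, s) = 156 + k² + k*s (l(k, s) = ((k² + k*s) + 100) + 56 = (100 + k² + k*s) + 56 = 156 + k² + k*s)
l(34, 58) - 1*(-23557) = (156 + 34² + 34*58) - 1*(-23557) = (156 + 1156 + 1972) + 23557 = 3284 + 23557 = 26841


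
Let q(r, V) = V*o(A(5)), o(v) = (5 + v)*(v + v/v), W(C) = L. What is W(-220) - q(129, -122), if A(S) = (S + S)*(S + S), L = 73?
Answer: 1293883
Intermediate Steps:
W(C) = 73
A(S) = 4*S² (A(S) = (2*S)*(2*S) = 4*S²)
o(v) = (1 + v)*(5 + v) (o(v) = (5 + v)*(v + 1) = (5 + v)*(1 + v) = (1 + v)*(5 + v))
q(r, V) = 10605*V (q(r, V) = V*(5 + (4*5²)² + 6*(4*5²)) = V*(5 + (4*25)² + 6*(4*25)) = V*(5 + 100² + 6*100) = V*(5 + 10000 + 600) = V*10605 = 10605*V)
W(-220) - q(129, -122) = 73 - 10605*(-122) = 73 - 1*(-1293810) = 73 + 1293810 = 1293883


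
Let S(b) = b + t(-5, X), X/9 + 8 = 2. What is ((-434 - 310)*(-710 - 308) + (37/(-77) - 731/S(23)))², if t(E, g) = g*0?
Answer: 1799043020817400836/3136441 ≈ 5.7359e+11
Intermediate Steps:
X = -54 (X = -72 + 9*2 = -72 + 18 = -54)
t(E, g) = 0
S(b) = b (S(b) = b + 0 = b)
((-434 - 310)*(-710 - 308) + (37/(-77) - 731/S(23)))² = ((-434 - 310)*(-710 - 308) + (37/(-77) - 731/23))² = (-744*(-1018) + (37*(-1/77) - 731*1/23))² = (757392 + (-37/77 - 731/23))² = (757392 - 57138/1771)² = (1341284094/1771)² = 1799043020817400836/3136441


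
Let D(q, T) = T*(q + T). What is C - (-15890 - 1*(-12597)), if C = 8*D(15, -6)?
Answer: 2861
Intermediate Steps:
D(q, T) = T*(T + q)
C = -432 (C = 8*(-6*(-6 + 15)) = 8*(-6*9) = 8*(-54) = -432)
C - (-15890 - 1*(-12597)) = -432 - (-15890 - 1*(-12597)) = -432 - (-15890 + 12597) = -432 - 1*(-3293) = -432 + 3293 = 2861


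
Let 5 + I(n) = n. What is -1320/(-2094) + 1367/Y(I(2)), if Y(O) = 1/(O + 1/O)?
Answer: -4770170/1047 ≈ -4556.0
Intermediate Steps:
I(n) = -5 + n
-1320/(-2094) + 1367/Y(I(2)) = -1320/(-2094) + 1367/(((-5 + 2)/(1 + (-5 + 2)²))) = -1320*(-1/2094) + 1367/((-3/(1 + (-3)²))) = 220/349 + 1367/((-3/(1 + 9))) = 220/349 + 1367/((-3/10)) = 220/349 + 1367/((-3*⅒)) = 220/349 + 1367/(-3/10) = 220/349 + 1367*(-10/3) = 220/349 - 13670/3 = -4770170/1047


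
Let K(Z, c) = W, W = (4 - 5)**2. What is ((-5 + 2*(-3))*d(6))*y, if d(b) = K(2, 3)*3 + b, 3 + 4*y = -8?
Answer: 1089/4 ≈ 272.25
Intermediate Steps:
y = -11/4 (y = -3/4 + (1/4)*(-8) = -3/4 - 2 = -11/4 ≈ -2.7500)
W = 1 (W = (-1)**2 = 1)
K(Z, c) = 1
d(b) = 3 + b (d(b) = 1*3 + b = 3 + b)
((-5 + 2*(-3))*d(6))*y = ((-5 + 2*(-3))*(3 + 6))*(-11/4) = ((-5 - 6)*9)*(-11/4) = -11*9*(-11/4) = -99*(-11/4) = 1089/4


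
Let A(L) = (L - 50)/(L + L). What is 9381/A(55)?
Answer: 206382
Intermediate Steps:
A(L) = (-50 + L)/(2*L) (A(L) = (-50 + L)/((2*L)) = (-50 + L)*(1/(2*L)) = (-50 + L)/(2*L))
9381/A(55) = 9381/(((1/2)*(-50 + 55)/55)) = 9381/(((1/2)*(1/55)*5)) = 9381/(1/22) = 9381*22 = 206382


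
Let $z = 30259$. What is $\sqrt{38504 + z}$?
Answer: $\sqrt{68763} \approx 262.23$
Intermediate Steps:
$\sqrt{38504 + z} = \sqrt{38504 + 30259} = \sqrt{68763}$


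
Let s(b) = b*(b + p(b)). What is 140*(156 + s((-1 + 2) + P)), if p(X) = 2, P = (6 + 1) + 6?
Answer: 53200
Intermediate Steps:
P = 13 (P = 7 + 6 = 13)
s(b) = b*(2 + b) (s(b) = b*(b + 2) = b*(2 + b))
140*(156 + s((-1 + 2) + P)) = 140*(156 + ((-1 + 2) + 13)*(2 + ((-1 + 2) + 13))) = 140*(156 + (1 + 13)*(2 + (1 + 13))) = 140*(156 + 14*(2 + 14)) = 140*(156 + 14*16) = 140*(156 + 224) = 140*380 = 53200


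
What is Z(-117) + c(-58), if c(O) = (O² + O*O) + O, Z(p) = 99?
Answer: 6769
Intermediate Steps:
c(O) = O + 2*O² (c(O) = (O² + O²) + O = 2*O² + O = O + 2*O²)
Z(-117) + c(-58) = 99 - 58*(1 + 2*(-58)) = 99 - 58*(1 - 116) = 99 - 58*(-115) = 99 + 6670 = 6769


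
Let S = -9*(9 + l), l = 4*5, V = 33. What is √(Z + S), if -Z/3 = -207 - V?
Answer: 3*√51 ≈ 21.424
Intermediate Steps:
l = 20
Z = 720 (Z = -3*(-207 - 1*33) = -3*(-207 - 33) = -3*(-240) = 720)
S = -261 (S = -9*(9 + 20) = -9*29 = -261)
√(Z + S) = √(720 - 261) = √459 = 3*√51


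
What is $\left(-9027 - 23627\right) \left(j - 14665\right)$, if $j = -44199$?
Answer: $1922145056$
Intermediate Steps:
$\left(-9027 - 23627\right) \left(j - 14665\right) = \left(-9027 - 23627\right) \left(-44199 - 14665\right) = \left(-32654\right) \left(-58864\right) = 1922145056$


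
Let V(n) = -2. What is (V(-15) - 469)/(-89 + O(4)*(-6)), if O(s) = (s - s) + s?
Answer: 471/113 ≈ 4.1681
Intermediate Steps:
O(s) = s (O(s) = 0 + s = s)
(V(-15) - 469)/(-89 + O(4)*(-6)) = (-2 - 469)/(-89 + 4*(-6)) = -471/(-89 - 24) = -471/(-113) = -471*(-1/113) = 471/113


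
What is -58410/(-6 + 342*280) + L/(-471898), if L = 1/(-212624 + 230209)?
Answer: -80784206838509/132432989900470 ≈ -0.61000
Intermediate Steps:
L = 1/17585 ≈ 5.6867e-5
-58410/(-6 + 342*280) + L/(-471898) = -58410/(-6 + 342*280) + (1/17585)/(-471898) = -58410/(-6 + 95760) + (1/17585)*(-1/471898) = -58410/95754 - 1/8298326330 = -58410*1/95754 - 1/8298326330 = -9735/15959 - 1/8298326330 = -80784206838509/132432989900470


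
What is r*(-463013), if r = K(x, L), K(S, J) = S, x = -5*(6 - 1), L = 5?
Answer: 11575325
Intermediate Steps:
x = -25 (x = -5*5 = -25)
r = -25
r*(-463013) = -25*(-463013) = 11575325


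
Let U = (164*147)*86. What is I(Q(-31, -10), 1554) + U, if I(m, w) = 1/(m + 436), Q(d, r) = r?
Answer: 883220689/426 ≈ 2.0733e+6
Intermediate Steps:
I(m, w) = 1/(436 + m)
U = 2073288 (U = 24108*86 = 2073288)
I(Q(-31, -10), 1554) + U = 1/(436 - 10) + 2073288 = 1/426 + 2073288 = 883220689/426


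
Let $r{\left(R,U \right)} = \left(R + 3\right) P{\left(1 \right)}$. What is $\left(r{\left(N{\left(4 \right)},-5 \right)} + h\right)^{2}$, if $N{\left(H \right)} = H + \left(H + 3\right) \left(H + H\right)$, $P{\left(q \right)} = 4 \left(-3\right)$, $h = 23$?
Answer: $537289$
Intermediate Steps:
$P{\left(q \right)} = -12$
$N{\left(H \right)} = H + 2 H \left(3 + H\right)$ ($N{\left(H \right)} = H + \left(3 + H\right) 2 H = H + 2 H \left(3 + H\right)$)
$r{\left(R,U \right)} = -36 - 12 R$ ($r{\left(R,U \right)} = \left(R + 3\right) \left(-12\right) = \left(3 + R\right) \left(-12\right) = -36 - 12 R$)
$\left(r{\left(N{\left(4 \right)},-5 \right)} + h\right)^{2} = \left(\left(-36 - 12 \cdot 4 \left(7 + 2 \cdot 4\right)\right) + 23\right)^{2} = \left(\left(-36 - 12 \cdot 4 \left(7 + 8\right)\right) + 23\right)^{2} = \left(\left(-36 - 12 \cdot 4 \cdot 15\right) + 23\right)^{2} = \left(\left(-36 - 720\right) + 23\right)^{2} = \left(-756 + 23\right)^{2} = \left(-733\right)^{2} = 537289$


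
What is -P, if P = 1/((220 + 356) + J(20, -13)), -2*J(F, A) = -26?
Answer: -1/589 ≈ -0.0016978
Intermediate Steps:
J(F, A) = 13 (J(F, A) = -1/2*(-26) = 13)
P = 1/589 (P = 1/((220 + 356) + 13) = 1/(576 + 13) = 1/589 ≈ 0.0016978)
-P = -1*1/589 = -1/589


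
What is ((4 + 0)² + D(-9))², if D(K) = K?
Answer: 49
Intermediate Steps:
((4 + 0)² + D(-9))² = ((4 + 0)² - 9)² = (4² - 9)² = (16 - 9)² = 7² = 49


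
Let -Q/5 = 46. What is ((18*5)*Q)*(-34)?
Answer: 703800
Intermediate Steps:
Q = -230 (Q = -5*46 = -230)
((18*5)*Q)*(-34) = ((18*5)*(-230))*(-34) = (90*(-230))*(-34) = -20700*(-34) = 703800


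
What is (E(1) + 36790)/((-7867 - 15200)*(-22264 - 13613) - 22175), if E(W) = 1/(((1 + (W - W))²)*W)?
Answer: 36791/827552584 ≈ 4.4458e-5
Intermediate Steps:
E(W) = 1/W (E(W) = 1/(((1 + 0)²)*W) = 1/((1²)*W) = 1/(1*W) = 1/W)
(E(1) + 36790)/((-7867 - 15200)*(-22264 - 13613) - 22175) = (1/1 + 36790)/((-7867 - 15200)*(-22264 - 13613) - 22175) = (1 + 36790)/(-23067*(-35877) - 22175) = 36791/(827574759 - 22175) = 36791/827552584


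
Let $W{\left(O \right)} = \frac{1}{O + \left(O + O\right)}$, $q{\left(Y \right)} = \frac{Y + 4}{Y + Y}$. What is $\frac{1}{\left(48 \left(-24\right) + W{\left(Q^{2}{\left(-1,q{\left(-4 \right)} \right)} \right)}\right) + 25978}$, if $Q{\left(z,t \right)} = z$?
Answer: $\frac{3}{74479} \approx 4.028 \cdot 10^{-5}$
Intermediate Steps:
$q{\left(Y \right)} = \frac{4 + Y}{2 Y}$
$W{\left(O \right)} = \frac{1}{3 O}$ ($W{\left(O \right)} = \frac{1}{O + 2 O} = \frac{1}{3 O}$)
$\frac{1}{\left(48 \left(-24\right) + W{\left(Q^{2}{\left(-1,q{\left(-4 \right)} \right)} \right)}\right) + 25978} = \frac{1}{\left(48 \left(-24\right) + \frac{1}{3 \left(-1\right)^{2}}\right) + 25978} = \frac{1}{\left(-1152 + \frac{1}{3 \cdot 1}\right) + 25978} = \frac{1}{\left(-1152 + \frac{1}{3} \cdot 1\right) + 25978} = \frac{1}{\left(-1152 + \frac{1}{3}\right) + 25978} = \frac{1}{- \frac{3455}{3} + 25978} = \frac{1}{\frac{74479}{3}} = \frac{3}{74479}$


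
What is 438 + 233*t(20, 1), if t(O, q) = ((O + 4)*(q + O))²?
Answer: 59186166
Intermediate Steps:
t(O, q) = (4 + O)²*(O + q)² (t(O, q) = ((4 + O)*(O + q))² = (4 + O)²*(O + q)²)
438 + 233*t(20, 1) = 438 + 233*((4 + 20)²*(20 + 1)²) = 438 + 233*(24²*21²) = 438 + 233*(576*441) = 438 + 233*254016 = 438 + 59185728 = 59186166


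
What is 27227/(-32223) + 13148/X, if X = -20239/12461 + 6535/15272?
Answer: -471532633557709/42899435849 ≈ -10992.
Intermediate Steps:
X = -227657373/190304392 (X = -20239*1/12461 + 6535*(1/15272) = -20239/12461 + 6535/15272 = -227657373/190304392 ≈ -1.1963)
27227/(-32223) + 13148/X = 27227/(-32223) + 13148/(-227657373/190304392) = 27227*(-1/32223) + 13148*(-190304392/227657373) = -27227/32223 - 131690639264/11981967 = -471532633557709/42899435849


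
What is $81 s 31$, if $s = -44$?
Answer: $-110484$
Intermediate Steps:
$81 s 31 = 81 \left(-44\right) 31 = \left(-3564\right) 31 = -110484$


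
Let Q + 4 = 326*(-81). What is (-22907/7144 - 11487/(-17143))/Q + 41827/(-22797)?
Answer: -19325583482470537/10533588088263120 ≈ -1.8347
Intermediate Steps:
Q = -26410 (Q = -4 + 326*(-81) = -4 - 26406 = -26410)
(-22907/7144 - 11487/(-17143))/Q + 41827/(-22797) = (-22907/7144 - 11487/(-17143))/(-26410) + 41827/(-22797) = (-22907*1/7144 - 11487*(-1/17143))*(-1/26410) + 41827*(-1/22797) = (-22907/7144 + 1641/2449)*(-1/26410) - 41827/22797 = -44375939/17495656*(-1/26410) - 41827/22797 = 44375939/462060274960 - 41827/22797 = -19325583482470537/10533588088263120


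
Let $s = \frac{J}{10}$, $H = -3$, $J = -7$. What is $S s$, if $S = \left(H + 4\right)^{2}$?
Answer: $- \frac{7}{10} \approx -0.7$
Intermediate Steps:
$s = - \frac{7}{10} \approx -0.7$
$S = 1$ ($S = \left(-3 + 4\right)^{2} = 1^{2} = 1$)
$S s = 1 \left(- \frac{7}{10}\right) = - \frac{7}{10}$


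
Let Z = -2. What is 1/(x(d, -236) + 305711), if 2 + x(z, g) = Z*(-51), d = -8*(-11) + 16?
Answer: 1/305811 ≈ 3.2700e-6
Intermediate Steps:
d = 104 (d = 88 + 16 = 104)
x(z, g) = 100 (x(z, g) = -2 - 2*(-51) = -2 + 102 = 100)
1/(x(d, -236) + 305711) = 1/(100 + 305711) = 1/305811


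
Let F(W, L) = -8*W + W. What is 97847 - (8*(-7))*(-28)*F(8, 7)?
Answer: 185655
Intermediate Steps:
F(W, L) = -7*W
97847 - (8*(-7))*(-28)*F(8, 7) = 97847 - (8*(-7))*(-28)*(-7*8) = 97847 - (-56*(-28))*(-56) = 97847 - 1568*(-56) = 97847 - 1*(-87808) = 97847 + 87808 = 185655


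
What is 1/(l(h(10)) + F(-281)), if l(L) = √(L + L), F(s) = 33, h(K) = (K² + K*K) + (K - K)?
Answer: 1/53 ≈ 0.018868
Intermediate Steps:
h(K) = 2*K² (h(K) = (K² + K²) + 0 = 2*K² + 0 = 2*K²)
l(L) = √2*√L (l(L) = √(2*L) = √2*√L)
1/(l(h(10)) + F(-281)) = 1/(√2*√(2*10²) + 33) = 1/(√2*√(2*100) + 33) = 1/(√2*√200 + 33) = 1/(√2*(10*√2) + 33) = 1/(20 + 33) = 1/53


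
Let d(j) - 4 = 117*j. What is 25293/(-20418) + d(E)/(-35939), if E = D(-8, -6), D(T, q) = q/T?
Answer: -7316293/5893996 ≈ -1.2413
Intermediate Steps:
E = ¾ (E = -6/(-8) = -6*(-⅛) = ¾ ≈ 0.75000)
d(j) = 4 + 117*j
25293/(-20418) + d(E)/(-35939) = 25293/(-20418) + (4 + 117*(¾))/(-35939) = 25293*(-1/20418) + (4 + 351/4)*(-1/35939) = -8431/6806 + (367/4)*(-1/35939) = -8431/6806 - 367/143756 = -7316293/5893996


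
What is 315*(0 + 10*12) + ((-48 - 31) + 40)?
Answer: 37761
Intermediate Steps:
315*(0 + 10*12) + ((-48 - 31) + 40) = 315*(0 + 120) + (-79 + 40) = 315*120 - 39 = 37800 - 39 = 37761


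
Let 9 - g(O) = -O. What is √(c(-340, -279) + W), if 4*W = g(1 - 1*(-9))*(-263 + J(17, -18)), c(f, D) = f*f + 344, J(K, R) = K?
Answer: √459102/2 ≈ 338.79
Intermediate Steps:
g(O) = 9 + O (g(O) = 9 - (-1)*O = 9 + O)
c(f, D) = 344 + f² (c(f, D) = f² + 344 = 344 + f²)
W = -2337/2 (W = ((9 + (1 - 1*(-9)))*(-263 + 17))/4 = ((9 + (1 + 9))*(-246))/4 = ((9 + 10)*(-246))/4 = (19*(-246))/4 = (¼)*(-4674) = -2337/2 ≈ -1168.5)
√(c(-340, -279) + W) = √((344 + (-340)²) - 2337/2) = √((344 + 115600) - 2337/2) = √(115944 - 2337/2) = √(229551/2) = √459102/2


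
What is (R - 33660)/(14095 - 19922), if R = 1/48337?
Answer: 1627023419/281659699 ≈ 5.7766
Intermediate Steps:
R = 1/48337 ≈ 2.0688e-5
(R - 33660)/(14095 - 19922) = (1/48337 - 33660)/(14095 - 19922) = -1627023419/48337/(-5827) = -1627023419/48337*(-1/5827) = 1627023419/281659699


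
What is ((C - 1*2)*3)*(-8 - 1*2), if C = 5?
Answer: -90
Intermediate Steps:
((C - 1*2)*3)*(-8 - 1*2) = ((5 - 1*2)*3)*(-8 - 1*2) = ((5 - 2)*3)*(-8 - 2) = (3*3)*(-10) = 9*(-10) = -90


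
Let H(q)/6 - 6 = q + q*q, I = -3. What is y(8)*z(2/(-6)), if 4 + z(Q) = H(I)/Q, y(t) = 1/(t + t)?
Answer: -55/4 ≈ -13.750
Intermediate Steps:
H(q) = 36 + 6*q + 6*q² (H(q) = 36 + 6*(q + q*q) = 36 + 6*(q + q²) = 36 + (6*q + 6*q²) = 36 + 6*q + 6*q²)
y(t) = 1/(2*t)
z(Q) = -4 + 72/Q (z(Q) = -4 + (36 + 6*(-3) + 6*(-3)²)/Q = -4 + (36 - 18 + 6*9)/Q = -4 + (36 - 18 + 54)/Q = -4 + 72/Q)
y(8)*z(2/(-6)) = ((½)/8)*(-4 + 72/((2/(-6)))) = ((½)*(⅛))*(-4 + 72/((2*(-⅙)))) = (-4 + 72/(-⅓))/16 = (-4 + 72*(-3))/16 = (-4 - 216)/16 = (1/16)*(-220) = -55/4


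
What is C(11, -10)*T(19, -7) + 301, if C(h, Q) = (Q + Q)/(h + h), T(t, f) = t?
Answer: 3121/11 ≈ 283.73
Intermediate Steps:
C(h, Q) = Q/h (C(h, Q) = (2*Q)/((2*h)) = (2*Q)*(1/(2*h)) = Q/h)
C(11, -10)*T(19, -7) + 301 = -10/11*19 + 301 = -190/11 + 301 = 3121/11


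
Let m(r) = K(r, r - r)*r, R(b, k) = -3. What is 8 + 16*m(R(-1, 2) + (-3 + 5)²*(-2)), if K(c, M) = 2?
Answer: -344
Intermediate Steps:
m(r) = 2*r
8 + 16*m(R(-1, 2) + (-3 + 5)²*(-2)) = 8 + 16*(2*(-3 + (-3 + 5)²*(-2))) = 8 + 16*(2*(-3 + 2²*(-2))) = 8 + 16*(2*(-3 + 4*(-2))) = 8 + 16*(2*(-3 - 8)) = 8 + 16*(2*(-11)) = 8 + 16*(-22) = 8 - 352 = -344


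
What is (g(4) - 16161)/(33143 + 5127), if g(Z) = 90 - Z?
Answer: -3215/7654 ≈ -0.42004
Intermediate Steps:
(g(4) - 16161)/(33143 + 5127) = ((90 - 1*4) - 16161)/(33143 + 5127) = ((90 - 4) - 16161)/38270 = (86 - 16161)*(1/38270) = -16075*1/38270 = -3215/7654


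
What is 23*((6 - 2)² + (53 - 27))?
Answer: 966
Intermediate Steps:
23*((6 - 2)² + (53 - 27)) = 23*(4² + 26) = 23*(16 + 26) = 23*42 = 966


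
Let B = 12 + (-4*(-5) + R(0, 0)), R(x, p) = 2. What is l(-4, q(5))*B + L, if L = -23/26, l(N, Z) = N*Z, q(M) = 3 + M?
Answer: -28311/26 ≈ -1088.9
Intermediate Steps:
L = -23/26 (L = -23*1/26 = -23/26 ≈ -0.88461)
B = 34 (B = 12 + (-4*(-5) + 2) = 12 + (20 + 2) = 12 + 22 = 34)
l(-4, q(5))*B + L = -4*(3 + 5)*34 - 23/26 = -4*8*34 - 23/26 = -32*34 - 23/26 = -1088 - 23/26 = -28311/26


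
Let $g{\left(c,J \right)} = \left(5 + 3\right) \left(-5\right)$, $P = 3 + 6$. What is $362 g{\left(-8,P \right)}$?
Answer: $-14480$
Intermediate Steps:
$P = 9$
$g{\left(c,J \right)} = -40$ ($g{\left(c,J \right)} = 8 \left(-5\right) = -40$)
$362 g{\left(-8,P \right)} = 362 \left(-40\right) = -14480$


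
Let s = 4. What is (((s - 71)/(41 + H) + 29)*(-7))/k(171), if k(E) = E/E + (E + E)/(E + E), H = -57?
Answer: -3717/32 ≈ -116.16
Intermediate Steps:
k(E) = 2 (k(E) = 1 + (2*E)/((2*E)) = 1 + (2*E)*(1/(2*E)) = 1 + 1 = 2)
(((s - 71)/(41 + H) + 29)*(-7))/k(171) = (((4 - 71)/(41 - 57) + 29)*(-7))/2 = ((-67/(-16) + 29)*(-7))*(1/2) = ((-67*(-1/16) + 29)*(-7))*(1/2) = ((67/16 + 29)*(-7))*(1/2) = ((531/16)*(-7))*(1/2) = -3717/16*1/2 = -3717/32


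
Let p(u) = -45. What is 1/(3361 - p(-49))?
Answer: 1/3406 ≈ 0.00029360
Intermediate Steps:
1/(3361 - p(-49)) = 1/(3361 - 1*(-45)) = 1/(3361 + 45) = 1/3406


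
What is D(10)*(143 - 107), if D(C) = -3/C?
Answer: -54/5 ≈ -10.800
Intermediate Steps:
D(10)*(143 - 107) = (-3/10)*(143 - 107) = -3*⅒*36 = -3/10*36 = -54/5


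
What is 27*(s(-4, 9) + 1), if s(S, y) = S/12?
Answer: 18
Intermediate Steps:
s(S, y) = S/12 (s(S, y) = S*(1/12) = S/12)
27*(s(-4, 9) + 1) = 27*((1/12)*(-4) + 1) = 27*(-⅓ + 1) = 27*(⅔) = 18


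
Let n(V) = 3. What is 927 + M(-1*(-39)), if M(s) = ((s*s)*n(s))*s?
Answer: 178884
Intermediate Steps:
M(s) = 3*s³ (M(s) = ((s*s)*3)*s = (s²*3)*s = (3*s²)*s = 3*s³)
927 + M(-1*(-39)) = 927 + 3*(-1*(-39))³ = 927 + 3*39³ = 927 + 3*59319 = 927 + 177957 = 178884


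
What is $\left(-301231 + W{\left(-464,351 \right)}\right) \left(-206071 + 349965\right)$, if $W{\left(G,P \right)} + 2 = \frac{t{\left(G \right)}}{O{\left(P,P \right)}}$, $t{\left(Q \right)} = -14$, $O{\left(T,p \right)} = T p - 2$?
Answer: $- \frac{5340137200799614}{123199} \approx -4.3346 \cdot 10^{10}$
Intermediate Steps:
$O{\left(T,p \right)} = -2 + T p$
$W{\left(G,P \right)} = -2 - \frac{14}{-2 + P^{2}}$ ($W{\left(G,P \right)} = -2 - \frac{14}{-2 + P P} = -2 - \frac{14}{-2 + P^{2}}$)
$\left(-301231 + W{\left(-464,351 \right)}\right) \left(-206071 + 349965\right) = \left(-301231 + \frac{2 \left(-5 - 351^{2}\right)}{-2 + 351^{2}}\right) \left(-206071 + 349965\right) = \left(-301231 + \frac{2 \left(-5 - 123201\right)}{-2 + 123201}\right) 143894 = \left(-301231 + \frac{2 \left(-5 - 123201\right)}{123199}\right) 143894 = \left(-301231 + 2 \cdot \frac{1}{123199} \left(-123206\right)\right) 143894 = \left(-301231 - \frac{246412}{123199}\right) 143894 = \left(- \frac{37111604381}{123199}\right) 143894 = - \frac{5340137200799614}{123199}$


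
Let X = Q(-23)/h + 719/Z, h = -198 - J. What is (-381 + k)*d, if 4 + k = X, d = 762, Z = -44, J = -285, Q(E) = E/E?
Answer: -195108703/638 ≈ -3.0581e+5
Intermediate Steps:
Q(E) = 1
h = 87 (h = -198 - 1*(-285) = -198 + 285 = 87)
X = -62509/3828 (X = 1/87 + 719/(-44) = 1*(1/87) + 719*(-1/44) = 1/87 - 719/44 = -62509/3828 ≈ -16.329)
k = -77821/3828 (k = -4 - 62509/3828 = -77821/3828 ≈ -20.329)
(-381 + k)*d = (-381 - 77821/3828)*762 = -1536289/3828*762 = -195108703/638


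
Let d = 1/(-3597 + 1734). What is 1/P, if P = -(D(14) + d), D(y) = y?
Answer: -1863/26081 ≈ -0.071431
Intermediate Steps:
d = -1/1863 (d = 1/(-1863) = -1/1863 ≈ -0.00053677)
P = -26081/1863 (P = -(14 - 1/1863) = -1*26081/1863 = -26081/1863 ≈ -13.999)
1/P = 1/(-26081/1863) = -1863/26081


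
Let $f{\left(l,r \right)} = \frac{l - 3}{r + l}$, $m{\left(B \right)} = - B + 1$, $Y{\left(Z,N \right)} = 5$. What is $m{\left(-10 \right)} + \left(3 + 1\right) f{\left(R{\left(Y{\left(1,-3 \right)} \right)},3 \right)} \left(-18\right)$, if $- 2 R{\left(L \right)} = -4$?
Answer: $\frac{127}{5} \approx 25.4$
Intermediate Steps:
$R{\left(L \right)} = 2$ ($R{\left(L \right)} = \left(- \frac{1}{2}\right) \left(-4\right) = 2$)
$m{\left(B \right)} = 1 - B$
$f{\left(l,r \right)} = \frac{-3 + l}{l + r}$
$m{\left(-10 \right)} + \left(3 + 1\right) f{\left(R{\left(Y{\left(1,-3 \right)} \right)},3 \right)} \left(-18\right) = \left(1 - -10\right) + \left(3 + 1\right) \frac{-3 + 2}{2 + 3} \left(-18\right) = \left(1 + 10\right) + 4 \cdot \frac{1}{5} \left(-1\right) \left(-18\right) = 11 + 4 \cdot \frac{1}{5} \left(-1\right) \left(-18\right) = 11 + 4 \left(- \frac{1}{5}\right) \left(-18\right) = 11 - - \frac{72}{5} = 11 + \frac{72}{5} = \frac{127}{5}$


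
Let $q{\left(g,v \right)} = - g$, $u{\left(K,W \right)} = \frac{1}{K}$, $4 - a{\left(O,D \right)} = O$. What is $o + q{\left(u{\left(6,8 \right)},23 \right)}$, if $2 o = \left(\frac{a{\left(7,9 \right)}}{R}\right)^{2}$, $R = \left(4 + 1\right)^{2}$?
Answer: $- \frac{299}{1875} \approx -0.15947$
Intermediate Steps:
$R = 25$ ($R = 5^{2} = 25$)
$a{\left(O,D \right)} = 4 - O$
$o = \frac{9}{1250}$ ($o = \frac{\left(\frac{4 - 7}{25}\right)^{2}}{2} = \frac{\left(\left(4 - 7\right) \frac{1}{25}\right)^{2}}{2} = \frac{\left(\left(-3\right) \frac{1}{25}\right)^{2}}{2} = \frac{\left(- \frac{3}{25}\right)^{2}}{2} = \frac{1}{2} \cdot \frac{9}{625} = \frac{9}{1250} \approx 0.0072$)
$o + q{\left(u{\left(6,8 \right)},23 \right)} = \frac{9}{1250} - \frac{1}{6} = - \frac{299}{1875}$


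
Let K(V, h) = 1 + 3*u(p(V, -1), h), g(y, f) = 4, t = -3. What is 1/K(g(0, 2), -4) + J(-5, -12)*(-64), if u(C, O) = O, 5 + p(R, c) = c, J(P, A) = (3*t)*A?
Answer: -76033/11 ≈ -6912.1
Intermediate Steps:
J(P, A) = -9*A (J(P, A) = (3*(-3))*A = -9*A)
p(R, c) = -5 + c
K(V, h) = 1 + 3*h
1/K(g(0, 2), -4) + J(-5, -12)*(-64) = 1/(1 + 3*(-4)) - 9*(-12)*(-64) = 1/(1 - 12) + 108*(-64) = 1/(-11) - 6912 = -1/11 - 6912 = -76033/11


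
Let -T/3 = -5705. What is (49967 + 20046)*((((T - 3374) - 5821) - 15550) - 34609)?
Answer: -2957279107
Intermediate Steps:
T = 17115 (T = -3*(-5705) = 17115)
(49967 + 20046)*((((T - 3374) - 5821) - 15550) - 34609) = (49967 + 20046)*((((17115 - 3374) - 5821) - 15550) - 34609) = 70013*(((13741 - 5821) - 15550) - 34609) = 70013*((7920 - 15550) - 34609) = 70013*(-7630 - 34609) = 70013*(-42239) = -2957279107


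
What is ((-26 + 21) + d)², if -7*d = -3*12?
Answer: 1/49 ≈ 0.020408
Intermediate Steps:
d = 36/7 (d = -(-3)*12/7 = -⅐*(-36) = 36/7 ≈ 5.1429)
((-26 + 21) + d)² = ((-26 + 21) + 36/7)² = (-5 + 36/7)² = (⅐)² = 1/49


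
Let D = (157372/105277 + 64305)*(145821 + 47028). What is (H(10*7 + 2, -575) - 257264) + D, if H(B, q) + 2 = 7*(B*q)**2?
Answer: 2568643622424911/105277 ≈ 2.4399e+10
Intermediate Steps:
H(B, q) = -2 + 7*B**2*q**2 (H(B, q) = -2 + 7*(B*q)**2 = -2 + 7*(B**2*q**2) = -2 + 7*B**2*q**2)
D = 1305586738177593/105277 (D = (157372*(1/105277) + 64305)*192849 = (157372/105277 + 64305)*192849 = (6769994857/105277)*192849 = 1305586738177593/105277 ≈ 1.2401e+10)
(H(10*7 + 2, -575) - 257264) + D = ((-2 + 7*(10*7 + 2)**2*(-575)**2) - 257264) + 1305586738177593/105277 = ((-2 + 7*(70 + 2)**2*330625) - 257264) + 1305586738177593/105277 = ((-2 + 7*72**2*330625) - 257264) + 1305586738177593/105277 = ((-2 + 7*5184*330625) - 257264) + 1305586738177593/105277 = ((-2 + 11997720000) - 257264) + 1305586738177593/105277 = (11997719998 - 257264) + 1305586738177593/105277 = 11997462734 + 1305586738177593/105277 = 2568643622424911/105277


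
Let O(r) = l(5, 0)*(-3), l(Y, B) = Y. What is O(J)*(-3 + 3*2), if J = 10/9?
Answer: -45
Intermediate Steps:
J = 10/9 (J = 10*(⅑) = 10/9 ≈ 1.1111)
O(r) = -15 (O(r) = 5*(-3) = -15)
O(J)*(-3 + 3*2) = -15*(-3 + 3*2) = -15*(-3 + 6) = -15*3 = -45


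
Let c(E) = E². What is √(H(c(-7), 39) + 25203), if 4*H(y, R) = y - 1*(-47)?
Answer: 3*√2803 ≈ 158.83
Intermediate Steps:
H(y, R) = 47/4 + y/4 (H(y, R) = (y - 1*(-47))/4 = (y + 47)/4 = (47 + y)/4 = 47/4 + y/4)
√(H(c(-7), 39) + 25203) = √((47/4 + (¼)*(-7)²) + 25203) = √((47/4 + (¼)*49) + 25203) = √((47/4 + 49/4) + 25203) = √(24 + 25203) = √25227 = 3*√2803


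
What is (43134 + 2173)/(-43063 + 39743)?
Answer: -45307/3320 ≈ -13.647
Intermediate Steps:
(43134 + 2173)/(-43063 + 39743) = 45307/(-3320) = 45307*(-1/3320) = -45307/3320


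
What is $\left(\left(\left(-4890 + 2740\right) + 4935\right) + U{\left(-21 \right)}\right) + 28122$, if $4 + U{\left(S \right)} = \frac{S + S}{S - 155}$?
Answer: $\frac{2719485}{88} \approx 30903.0$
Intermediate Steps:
$U{\left(S \right)} = -4 + \frac{2 S}{-155 + S}$ ($U{\left(S \right)} = -4 + \frac{S + S}{S - 155} = -4 + \frac{2 S}{-155 + S}$)
$\left(\left(\left(-4890 + 2740\right) + 4935\right) + U{\left(-21 \right)}\right) + 28122 = \left(\left(\left(-4890 + 2740\right) + 4935\right) + \frac{2 \left(310 - -21\right)}{-155 - 21}\right) + 28122 = \left(\left(-2150 + 4935\right) + \frac{2 \left(310 + 21\right)}{-176}\right) + 28122 = \left(2785 + 2 \left(- \frac{1}{176}\right) 331\right) + 28122 = \left(2785 - \frac{331}{88}\right) + 28122 = \frac{244749}{88} + 28122 = \frac{2719485}{88}$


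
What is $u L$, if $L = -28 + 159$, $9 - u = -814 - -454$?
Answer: $48339$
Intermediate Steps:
$u = 369$ ($u = 9 - \left(-814 - -454\right) = 9 - \left(-814 + 454\right) = 9 - -360 = 9 + 360 = 369$)
$L = 131$
$u L = 369 \cdot 131 = 48339$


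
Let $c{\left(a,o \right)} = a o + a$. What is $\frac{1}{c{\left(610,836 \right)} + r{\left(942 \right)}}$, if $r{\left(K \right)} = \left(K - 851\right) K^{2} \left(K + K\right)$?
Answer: $\frac{1}{152133744186} \approx 6.5732 \cdot 10^{-12}$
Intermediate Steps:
$r{\left(K \right)} = 2 K^{3} \left(-851 + K\right)$ ($r{\left(K \right)} = \left(-851 + K\right) K^{2} \cdot 2 K = K^{2} \left(-851 + K\right) 2 K = 2 K^{3} \left(-851 + K\right)$)
$c{\left(a,o \right)} = a + a o$
$\frac{1}{c{\left(610,836 \right)} + r{\left(942 \right)}} = \frac{1}{610 \left(1 + 836\right) + 2 \cdot 942^{3} \left(-851 + 942\right)} = \frac{1}{610 \cdot 837 + 2 \cdot 835896888 \cdot 91} = \frac{1}{510570 + 152133233616} = \frac{1}{152133744186}$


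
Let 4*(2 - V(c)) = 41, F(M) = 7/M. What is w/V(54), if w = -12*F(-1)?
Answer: -112/11 ≈ -10.182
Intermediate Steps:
V(c) = -33/4 (V(c) = 2 - ¼*41 = 2 - 41/4 = -33/4)
w = 84 (w = -84/(-1) = -84*(-1) = -12*(-7) = 84)
w/V(54) = 84/(-33/4) = 84*(-4/33) = -112/11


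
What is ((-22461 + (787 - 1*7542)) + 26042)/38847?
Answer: -46/563 ≈ -0.081705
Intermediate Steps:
((-22461 + (787 - 1*7542)) + 26042)/38847 = ((-22461 + (787 - 7542)) + 26042)*(1/38847) = ((-22461 - 6755) + 26042)*(1/38847) = (-29216 + 26042)*(1/38847) = -3174*1/38847 = -46/563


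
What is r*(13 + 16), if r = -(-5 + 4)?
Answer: 29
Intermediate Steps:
r = 1 (r = -1*(-1) = 1)
r*(13 + 16) = 1*(13 + 16) = 1*29 = 29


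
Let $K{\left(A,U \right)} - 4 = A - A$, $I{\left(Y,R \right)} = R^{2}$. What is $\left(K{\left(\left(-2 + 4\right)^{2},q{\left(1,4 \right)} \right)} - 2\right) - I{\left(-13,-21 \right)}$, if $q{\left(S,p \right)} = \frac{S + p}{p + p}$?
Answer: $-439$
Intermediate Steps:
$q{\left(S,p \right)} = \frac{S + p}{2 p}$
$K{\left(A,U \right)} = 4$ ($K{\left(A,U \right)} = 4 + \left(A - A\right) = 4 + 0 = 4$)
$\left(K{\left(\left(-2 + 4\right)^{2},q{\left(1,4 \right)} \right)} - 2\right) - I{\left(-13,-21 \right)} = \left(4 - 2\right) - \left(-21\right)^{2} = 2 - 441 = -439$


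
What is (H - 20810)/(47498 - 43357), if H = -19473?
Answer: -40283/4141 ≈ -9.7278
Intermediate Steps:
(H - 20810)/(47498 - 43357) = (-19473 - 20810)/(47498 - 43357) = -40283/4141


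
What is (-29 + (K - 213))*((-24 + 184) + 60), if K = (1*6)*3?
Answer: -49280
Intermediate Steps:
K = 18 (K = 6*3 = 18)
(-29 + (K - 213))*((-24 + 184) + 60) = (-29 + (18 - 213))*((-24 + 184) + 60) = (-29 - 195)*(160 + 60) = -224*220 = -49280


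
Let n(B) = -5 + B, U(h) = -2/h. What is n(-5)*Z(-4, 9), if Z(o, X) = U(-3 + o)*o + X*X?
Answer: -5590/7 ≈ -798.57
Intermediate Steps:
Z(o, X) = X² - 2*o/(-3 + o) (Z(o, X) = (-2/(-3 + o))*o + X*X = -2*o/(-3 + o) + X² = X² - 2*o/(-3 + o))
n(-5)*Z(-4, 9) = (-5 - 5)*((-2*(-4) + 9²*(-3 - 4))/(-3 - 4)) = -10*(8 + 81*(-7))/(-7) = -(-10)*(8 - 567)/7 = -(-10)*(-559)/7 = -10*559/7 = -5590/7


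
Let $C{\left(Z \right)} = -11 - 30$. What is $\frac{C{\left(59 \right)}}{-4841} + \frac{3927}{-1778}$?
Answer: $- \frac{2705387}{1229614} \approx -2.2002$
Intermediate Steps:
$C{\left(Z \right)} = -41$ ($C{\left(Z \right)} = -11 - 30 = -41$)
$\frac{C{\left(59 \right)}}{-4841} + \frac{3927}{-1778} = - \frac{41}{-4841} + \frac{3927}{-1778} = \left(-41\right) \left(- \frac{1}{4841}\right) + 3927 \left(- \frac{1}{1778}\right) = \frac{41}{4841} - \frac{561}{254} = - \frac{2705387}{1229614}$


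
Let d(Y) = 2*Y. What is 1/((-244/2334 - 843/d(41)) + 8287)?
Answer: 95694/792022393 ≈ 0.00012082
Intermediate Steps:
1/((-244/2334 - 843/d(41)) + 8287) = 1/((-244/2334 - 843/(2*41)) + 8287) = 1/((-244*1/2334 - 843/82) + 8287) = 1/((-122/1167 - 843*1/82) + 8287) = 1/((-122/1167 - 843/82) + 8287) = 1/(-993785/95694 + 8287) = 1/(792022393/95694) = 95694/792022393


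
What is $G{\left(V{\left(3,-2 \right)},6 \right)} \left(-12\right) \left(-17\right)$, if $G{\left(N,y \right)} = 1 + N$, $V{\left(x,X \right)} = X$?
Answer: $-204$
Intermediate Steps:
$G{\left(V{\left(3,-2 \right)},6 \right)} \left(-12\right) \left(-17\right) = \left(1 - 2\right) \left(-12\right) \left(-17\right) = \left(-1\right) \left(-12\right) \left(-17\right) = 12 \left(-17\right) = -204$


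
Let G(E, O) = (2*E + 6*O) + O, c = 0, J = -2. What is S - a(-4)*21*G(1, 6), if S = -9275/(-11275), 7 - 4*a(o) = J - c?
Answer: -937258/451 ≈ -2078.2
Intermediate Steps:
G(E, O) = 2*E + 7*O
a(o) = 9/4 (a(o) = 7/4 - (-2 - 1*0)/4 = 7/4 - (-2 + 0)/4 = 7/4 - ¼*(-2) = 7/4 + ½ = 9/4)
S = 371/451 (S = -9275*(-1/11275) = 371/451 ≈ 0.82262)
S - a(-4)*21*G(1, 6) = 371/451 - (9/4)*21*(2*1 + 7*6) = 371/451 - 189*(2 + 42)/4 = 371/451 - 189*44/4 = 371/451 - 1*2079 = 371/451 - 2079 = -937258/451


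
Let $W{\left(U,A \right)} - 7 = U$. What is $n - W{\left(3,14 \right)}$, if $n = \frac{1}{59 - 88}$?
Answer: $- \frac{291}{29} \approx -10.034$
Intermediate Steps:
$W{\left(U,A \right)} = 7 + U$
$n = - \frac{1}{29}$ ($n = \frac{1}{-29} = - \frac{1}{29} \approx -0.034483$)
$n - W{\left(3,14 \right)} = - \frac{1}{29} - \left(7 + 3\right) = - \frac{1}{29} - 10 = - \frac{291}{29}$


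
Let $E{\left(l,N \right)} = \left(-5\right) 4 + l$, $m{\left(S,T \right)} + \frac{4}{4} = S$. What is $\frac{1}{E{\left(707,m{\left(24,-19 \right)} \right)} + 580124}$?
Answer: $\frac{1}{580811} \approx 1.7217 \cdot 10^{-6}$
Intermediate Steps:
$m{\left(S,T \right)} = -1 + S$
$E{\left(l,N \right)} = -20 + l$
$\frac{1}{E{\left(707,m{\left(24,-19 \right)} \right)} + 580124} = \frac{1}{\left(-20 + 707\right) + 580124} = \frac{1}{687 + 580124} = \frac{1}{580811}$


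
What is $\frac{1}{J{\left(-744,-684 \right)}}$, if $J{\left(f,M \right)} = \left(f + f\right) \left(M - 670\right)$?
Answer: $\frac{1}{2014752} \approx 4.9634 \cdot 10^{-7}$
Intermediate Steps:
$J{\left(f,M \right)} = 2 f \left(-670 + M\right)$
$\frac{1}{J{\left(-744,-684 \right)}} = \frac{1}{2 \left(-744\right) \left(-670 - 684\right)} = \frac{1}{2 \left(-744\right) \left(-1354\right)} = \frac{1}{2014752}$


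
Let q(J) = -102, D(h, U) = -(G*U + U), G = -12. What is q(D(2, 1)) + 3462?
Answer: 3360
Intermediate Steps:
D(h, U) = 11*U (D(h, U) = -(-12*U + U) = -(-11)*U = 11*U)
q(D(2, 1)) + 3462 = -102 + 3462 = 3360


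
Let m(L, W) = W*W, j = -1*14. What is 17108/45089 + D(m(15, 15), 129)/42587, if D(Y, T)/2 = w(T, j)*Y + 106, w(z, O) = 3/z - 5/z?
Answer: 31726375652/82568825449 ≈ 0.38424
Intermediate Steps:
j = -14
w(z, O) = -2/z
m(L, W) = W²
D(Y, T) = 212 - 4*Y/T (D(Y, T) = 2*((-2/T)*Y + 106) = 2*(-2*Y/T + 106) = 2*(106 - 2*Y/T) = 212 - 4*Y/T)
17108/45089 + D(m(15, 15), 129)/42587 = 17108/45089 + (212 - 4*15²/129)/42587 = 17108*(1/45089) + (212 - 4*225*1/129)*(1/42587) = 17108/45089 + (212 - 300/43)*(1/42587) = 17108/45089 + (8816/43)*(1/42587) = 17108/45089 + 8816/1831241 = 31726375652/82568825449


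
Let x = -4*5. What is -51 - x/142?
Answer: -3611/71 ≈ -50.859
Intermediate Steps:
x = -20
-51 - x/142 = -51 - 1*(-20)/142 = -51 + 20*(1/142) = -51 + 10/71 = -3611/71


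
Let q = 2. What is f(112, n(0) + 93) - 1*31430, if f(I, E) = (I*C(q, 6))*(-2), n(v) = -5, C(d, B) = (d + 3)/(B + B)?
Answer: -94570/3 ≈ -31523.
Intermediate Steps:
C(d, B) = (3 + d)/(2*B) (C(d, B) = (3 + d)/((2*B)) = (3 + d)*(1/(2*B)) = (3 + d)/(2*B))
f(I, E) = -5*I/6 (f(I, E) = (I*((½)*(3 + 2)/6))*(-2) = (I*((½)*(⅙)*5))*(-2) = (I*(5/12))*(-2) = (5*I/12)*(-2) = -5*I/6)
f(112, n(0) + 93) - 1*31430 = -⅚*112 - 1*31430 = -280/3 - 31430 = -94570/3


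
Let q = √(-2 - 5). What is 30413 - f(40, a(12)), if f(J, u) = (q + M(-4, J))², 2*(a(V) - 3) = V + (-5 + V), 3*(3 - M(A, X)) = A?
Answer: 273611/9 - 26*I*√7/3 ≈ 30401.0 - 22.93*I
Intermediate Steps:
q = I*√7 (q = √(-7) = I*√7 ≈ 2.6458*I)
M(A, X) = 3 - A/3
a(V) = ½ + V (a(V) = 3 + (V + (-5 + V))/2 = 3 + (-5 + 2*V)/2 = 3 + (-5/2 + V) = ½ + V)
f(J, u) = (13/3 + I*√7)² (f(J, u) = (I*√7 + (3 - ⅓*(-4)))² = (I*√7 + (3 + 4/3))² = (I*√7 + 13/3)² = (13/3 + I*√7)²)
30413 - f(40, a(12)) = 30413 - (106/9 + 26*I*√7/3) = 30413 + (-106/9 - 26*I*√7/3) = 273611/9 - 26*I*√7/3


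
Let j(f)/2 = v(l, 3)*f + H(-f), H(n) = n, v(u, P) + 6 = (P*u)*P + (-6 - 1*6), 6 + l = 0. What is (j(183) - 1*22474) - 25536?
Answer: -74728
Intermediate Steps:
l = -6 (l = -6 + 0 = -6)
v(u, P) = -18 + u*P² (v(u, P) = -6 + ((P*u)*P + (-6 - 1*6)) = -6 + (u*P² + (-6 - 6)) = -6 + (u*P² - 12) = -6 + (-12 + u*P²) = -18 + u*P²)
j(f) = -146*f (j(f) = 2*((-18 - 6*3²)*f - f) = 2*((-18 - 6*9)*f - f) = 2*((-18 - 54)*f - f) = 2*(-72*f - f) = 2*(-73*f) = -146*f)
(j(183) - 1*22474) - 25536 = (-146*183 - 1*22474) - 25536 = (-26718 - 22474) - 25536 = -49192 - 25536 = -74728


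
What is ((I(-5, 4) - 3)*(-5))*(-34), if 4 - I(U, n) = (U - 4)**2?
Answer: -13600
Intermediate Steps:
I(U, n) = 4 - (-4 + U)**2 (I(U, n) = 4 - (U - 4)**2 = 4 - (-4 + U)**2)
((I(-5, 4) - 3)*(-5))*(-34) = (((4 - (-4 - 5)**2) - 3)*(-5))*(-34) = (((4 - 1*(-9)**2) - 3)*(-5))*(-34) = (((4 - 1*81) - 3)*(-5))*(-34) = (((4 - 81) - 3)*(-5))*(-34) = ((-77 - 3)*(-5))*(-34) = -80*(-5)*(-34) = 400*(-34) = -13600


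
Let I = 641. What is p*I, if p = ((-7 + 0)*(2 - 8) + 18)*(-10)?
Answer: -384600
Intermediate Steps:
p = -600 (p = (-7*(-6) + 18)*(-10) = (42 + 18)*(-10) = 60*(-10) = -600)
p*I = -600*641 = -384600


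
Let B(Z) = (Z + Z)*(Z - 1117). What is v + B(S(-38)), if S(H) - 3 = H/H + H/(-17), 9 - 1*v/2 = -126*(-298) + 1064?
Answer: -26315730/289 ≈ -91058.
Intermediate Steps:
v = -77206 (v = 18 - 2*(-126*(-298) + 1064) = 18 - 2*(37548 + 1064) = 18 - 2*38612 = 18 - 77224 = -77206)
S(H) = 4 - H/17 (S(H) = 3 + (H/H + H/(-17)) = 3 + (1 + H*(-1/17)) = 3 + (1 - H/17) = 4 - H/17)
B(Z) = 2*Z*(-1117 + Z) (B(Z) = (2*Z)*(-1117 + Z) = 2*Z*(-1117 + Z))
v + B(S(-38)) = -77206 + 2*(4 - 1/17*(-38))*(-1117 + (4 - 1/17*(-38))) = -77206 + 2*(4 + 38/17)*(-1117 + (4 + 38/17)) = -77206 + 2*(106/17)*(-1117 + 106/17) = -77206 + 2*(106/17)*(-18883/17) = -77206 - 4003196/289 = -26315730/289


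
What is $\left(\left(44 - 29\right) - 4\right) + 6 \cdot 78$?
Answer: $479$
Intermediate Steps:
$\left(\left(44 - 29\right) - 4\right) + 6 \cdot 78 = \left(\left(44 - 29\right) - 4\right) + 468 = \left(15 - 4\right) + 468 = 11 + 468 = 479$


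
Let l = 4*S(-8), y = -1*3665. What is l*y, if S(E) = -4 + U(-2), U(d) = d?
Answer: 87960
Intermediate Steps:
y = -3665
S(E) = -6 (S(E) = -4 - 2 = -6)
l = -24 (l = 4*(-6) = -24)
l*y = -24*(-3665) = 87960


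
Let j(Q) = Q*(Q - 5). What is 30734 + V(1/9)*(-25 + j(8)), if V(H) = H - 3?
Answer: 276632/9 ≈ 30737.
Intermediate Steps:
j(Q) = Q*(-5 + Q)
V(H) = -3 + H
30734 + V(1/9)*(-25 + j(8)) = 30734 + (-3 + 1/9)*(-25 + 8*(-5 + 8)) = 30734 + (-3 + ⅑)*(-25 + 8*3) = 30734 - 26*(-25 + 24)/9 = 30734 - 26/9*(-1) = 30734 + 26/9 = 276632/9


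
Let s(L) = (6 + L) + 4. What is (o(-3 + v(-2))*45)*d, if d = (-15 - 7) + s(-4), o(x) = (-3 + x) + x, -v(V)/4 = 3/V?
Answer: -2160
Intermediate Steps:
s(L) = 10 + L
v(V) = -12/V
o(x) = -3 + 2*x
d = -16 (d = (-15 - 7) + (10 - 4) = -22 + 6 = -16)
(o(-3 + v(-2))*45)*d = ((-3 + 2*(-3 - 12/(-2)))*45)*(-16) = ((-3 + 2*(-3 - 12*(-½)))*45)*(-16) = ((-3 + 2*(-3 + 6))*45)*(-16) = ((-3 + 2*3)*45)*(-16) = ((-3 + 6)*45)*(-16) = (3*45)*(-16) = 135*(-16) = -2160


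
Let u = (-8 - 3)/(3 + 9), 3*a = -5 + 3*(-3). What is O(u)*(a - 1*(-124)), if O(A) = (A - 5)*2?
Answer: -12709/9 ≈ -1412.1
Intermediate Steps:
a = -14/3 (a = (-5 + 3*(-3))/3 = (-5 - 9)/3 = (⅓)*(-14) = -14/3 ≈ -4.6667)
u = -11/12 ≈ -0.91667
O(A) = -10 + 2*A (O(A) = (-5 + A)*2 = -10 + 2*A)
O(u)*(a - 1*(-124)) = (-10 + 2*(-11/12))*(-14/3 - 1*(-124)) = (-10 - 11/6)*(-14/3 + 124) = -71/6*358/3 = -12709/9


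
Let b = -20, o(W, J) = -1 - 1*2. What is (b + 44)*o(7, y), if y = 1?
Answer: -72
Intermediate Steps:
o(W, J) = -3 (o(W, J) = -1 - 2 = -3)
(b + 44)*o(7, y) = (-20 + 44)*(-3) = 24*(-3) = -72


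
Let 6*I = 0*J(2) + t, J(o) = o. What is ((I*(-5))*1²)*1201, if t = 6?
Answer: -6005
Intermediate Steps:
I = 1 (I = (0*2 + 6)/6 = (0 + 6)/6 = (⅙)*6 = 1)
((I*(-5))*1²)*1201 = ((1*(-5))*1²)*1201 = -5*1*1201 = -5*1201 = -6005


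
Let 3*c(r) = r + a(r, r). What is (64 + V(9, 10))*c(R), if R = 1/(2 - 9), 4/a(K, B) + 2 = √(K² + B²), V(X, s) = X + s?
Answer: -121927/2037 - 1162*√2/291 ≈ -65.503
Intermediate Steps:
a(K, B) = 4/(-2 + √(B² + K²)) (a(K, B) = 4/(-2 + √(K² + B²)) = 4/(-2 + √(B² + K²)))
R = -⅐ (R = 1/(-7) = -⅐ ≈ -0.14286)
c(r) = r/3 + 4/(3*(-2 + √2*√(r²))) (c(r) = (r + 4/(-2 + √(r² + r²)))/3 = (r + 4/(-2 + √(2*r²)))/3 = (r + 4/(-2 + √2*√(r²)))/3 = r/3 + 4/(3*(-2 + √2*√(r²))))
(64 + V(9, 10))*c(R) = (64 + (9 + 10))*((⅓)*(-⅐) + 4/(3*(-2 + √2*√((-⅐)²)))) = (64 + 19)*(-1/21 + 4/(3*(-2 + √2*√(1/49)))) = 83*(-1/21 + 4/(3*(-2 + √2*(⅐)))) = 83*(-1/21 + 4/(3*(-2 + √2/7))) = -83/21 + 332/(3*(-2 + √2/7))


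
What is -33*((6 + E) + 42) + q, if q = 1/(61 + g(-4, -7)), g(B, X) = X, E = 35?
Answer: -147905/54 ≈ -2739.0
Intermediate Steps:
q = 1/54 (q = 1/(61 - 7) = 1/54 ≈ 0.018519)
-33*((6 + E) + 42) + q = -33*((6 + 35) + 42) + 1/54 = -33*(41 + 42) + 1/54 = -33*83 + 1/54 = -2739 + 1/54 = -147905/54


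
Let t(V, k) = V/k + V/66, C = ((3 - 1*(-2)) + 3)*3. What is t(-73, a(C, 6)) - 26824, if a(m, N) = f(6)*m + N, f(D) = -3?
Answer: -26824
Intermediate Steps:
C = 24 (C = ((3 + 2) + 3)*3 = (5 + 3)*3 = 8*3 = 24)
a(m, N) = N - 3*m (a(m, N) = -3*m + N = N - 3*m)
t(V, k) = V/66 + V/k (t(V, k) = V/k + V*(1/66) = V/k + V/66 = V/66 + V/k)
t(-73, a(C, 6)) - 26824 = ((1/66)*(-73) - 73/(6 - 3*24)) - 26824 = (-73/66 - 73/(6 - 72)) - 26824 = (-73/66 - 73/(-66)) - 26824 = (-73/66 - 73*(-1/66)) - 26824 = (-73/66 + 73/66) - 26824 = 0 - 26824 = -26824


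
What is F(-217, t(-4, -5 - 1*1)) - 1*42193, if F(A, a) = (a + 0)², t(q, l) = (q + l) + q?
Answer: -41997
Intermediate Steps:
t(q, l) = l + 2*q (t(q, l) = (l + q) + q = l + 2*q)
F(A, a) = a²
F(-217, t(-4, -5 - 1*1)) - 1*42193 = ((-5 - 1*1) + 2*(-4))² - 1*42193 = ((-5 - 1) - 8)² - 42193 = (-6 - 8)² - 42193 = (-14)² - 42193 = 196 - 42193 = -41997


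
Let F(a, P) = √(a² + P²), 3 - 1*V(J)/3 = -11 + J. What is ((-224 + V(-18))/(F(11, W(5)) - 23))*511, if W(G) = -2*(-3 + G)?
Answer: 26864/7 + 1168*√137/7 ≈ 5790.7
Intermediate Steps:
W(G) = 6 - 2*G
V(J) = 42 - 3*J (V(J) = 9 - 3*(-11 + J) = 9 + (33 - 3*J) = 42 - 3*J)
F(a, P) = √(P² + a²)
((-224 + V(-18))/(F(11, W(5)) - 23))*511 = ((-224 + (42 - 3*(-18)))/(√((6 - 2*5)² + 11²) - 23))*511 = ((-224 + (42 + 54))/(√((6 - 10)² + 121) - 23))*511 = ((-224 + 96)/(√((-4)² + 121) - 23))*511 = -128/(√(16 + 121) - 23)*511 = -128/(√137 - 23)*511 = -128/(-23 + √137)*511 = -65408/(-23 + √137)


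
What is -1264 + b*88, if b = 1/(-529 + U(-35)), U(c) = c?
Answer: -178246/141 ≈ -1264.2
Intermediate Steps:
b = -1/564 (b = 1/(-529 - 35) = 1/(-564) = -1/564 ≈ -0.0017731)
-1264 + b*88 = -1264 - 1/564*88 = -1264 - 22/141 = -178246/141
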